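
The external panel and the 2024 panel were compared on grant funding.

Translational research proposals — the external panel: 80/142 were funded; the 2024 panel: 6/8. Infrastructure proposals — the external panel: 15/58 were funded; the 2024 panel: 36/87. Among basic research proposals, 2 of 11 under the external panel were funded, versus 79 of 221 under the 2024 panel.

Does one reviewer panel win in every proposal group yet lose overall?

Yes

Translational research: the external panel 80/142 = 56.3%, the 2024 panel 6/8 = 75.0% → the 2024 panel
Infrastructure: the external panel 15/58 = 25.9%, the 2024 panel 36/87 = 41.4% → the 2024 panel
Basic research: the external panel 2/11 = 18.2%, the 2024 panel 79/221 = 35.7% → the 2024 panel
Overall: the external panel 97/211 = 46.0%, the 2024 panel 121/316 = 38.3% → the external panel
The 2024 panel wins each proposal group but the external panel wins overall — the comparison reverses. The 2024 panel's proposals skew toward basic research, which has a lower base rate.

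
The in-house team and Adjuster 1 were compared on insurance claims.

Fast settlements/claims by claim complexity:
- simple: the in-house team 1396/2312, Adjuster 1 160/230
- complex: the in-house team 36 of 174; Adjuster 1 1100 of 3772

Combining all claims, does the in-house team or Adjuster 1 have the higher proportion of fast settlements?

the in-house team

Simple: the in-house team 1396/2312 = 60.4%, Adjuster 1 160/230 = 69.6% → Adjuster 1
Complex: the in-house team 36/174 = 20.7%, Adjuster 1 1100/3772 = 29.2% → Adjuster 1
Overall: the in-house team 1432/2486 = 57.6%, Adjuster 1 1260/4002 = 31.5% → the in-house team
(Adjuster 1 wins every claim group but the in-house team wins overall — Adjuster 1's claims skew toward the low-rate complex group.)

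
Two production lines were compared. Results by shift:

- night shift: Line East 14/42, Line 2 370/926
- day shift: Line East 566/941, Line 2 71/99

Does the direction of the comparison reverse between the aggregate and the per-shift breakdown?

Night shift: Line East 14/42 = 33.3%, Line 2 370/926 = 40.0% → Line 2
Day shift: Line East 566/941 = 60.1%, Line 2 71/99 = 71.7% → Line 2
Overall: Line East 580/983 = 59.0%, Line 2 441/1025 = 43.0% → Line East
Line 2 wins each shift group but Line East wins overall — the comparison reverses. Line 2's units skew toward night shift, which has a lower base rate.

Yes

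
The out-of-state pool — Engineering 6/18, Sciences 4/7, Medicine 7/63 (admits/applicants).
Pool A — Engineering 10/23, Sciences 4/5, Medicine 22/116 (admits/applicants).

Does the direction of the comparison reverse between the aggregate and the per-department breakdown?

Engineering: the out-of-state pool 6/18 = 33.3%, Pool A 10/23 = 43.5% → Pool A
Sciences: the out-of-state pool 4/7 = 57.1%, Pool A 4/5 = 80.0% → Pool A
Medicine: the out-of-state pool 7/63 = 11.1%, Pool A 22/116 = 19.0% → Pool A
Overall: the out-of-state pool 17/88 = 19.3%, Pool A 36/144 = 25.0% → Pool A
Pool A wins overall and in every department group — no reversal.

No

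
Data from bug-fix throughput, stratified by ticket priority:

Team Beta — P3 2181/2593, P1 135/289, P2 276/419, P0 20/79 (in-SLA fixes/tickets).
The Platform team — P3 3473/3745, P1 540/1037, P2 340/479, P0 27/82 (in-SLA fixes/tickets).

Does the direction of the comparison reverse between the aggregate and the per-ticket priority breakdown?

P3: Team Beta 2181/2593 = 84.1%, the Platform team 3473/3745 = 92.7% → the Platform team
P1: Team Beta 135/289 = 46.7%, the Platform team 540/1037 = 52.1% → the Platform team
P2: Team Beta 276/419 = 65.9%, the Platform team 340/479 = 71.0% → the Platform team
P0: Team Beta 20/79 = 25.3%, the Platform team 27/82 = 32.9% → the Platform team
Overall: Team Beta 2612/3380 = 77.3%, the Platform team 4380/5343 = 82.0% → the Platform team
The Platform team wins overall and in every ticket group — no reversal.

No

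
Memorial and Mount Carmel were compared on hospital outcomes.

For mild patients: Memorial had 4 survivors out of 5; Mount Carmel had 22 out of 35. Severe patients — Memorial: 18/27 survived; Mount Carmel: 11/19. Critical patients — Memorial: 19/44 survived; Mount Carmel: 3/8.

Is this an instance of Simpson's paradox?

Mild: Memorial 4/5 = 80.0%, Mount Carmel 22/35 = 62.9% → Memorial
Severe: Memorial 18/27 = 66.7%, Mount Carmel 11/19 = 57.9% → Memorial
Critical: Memorial 19/44 = 43.2%, Mount Carmel 3/8 = 37.5% → Memorial
Overall: Memorial 41/76 = 53.9%, Mount Carmel 36/62 = 58.1% → Mount Carmel
Memorial wins each case group but Mount Carmel wins overall — the comparison reverses. Memorial's patients skew toward critical, which has a lower base rate.

Yes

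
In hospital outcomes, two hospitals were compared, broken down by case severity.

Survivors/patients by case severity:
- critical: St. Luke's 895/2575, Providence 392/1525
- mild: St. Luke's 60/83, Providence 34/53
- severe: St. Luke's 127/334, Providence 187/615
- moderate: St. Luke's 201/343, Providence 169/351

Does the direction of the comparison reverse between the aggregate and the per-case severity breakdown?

No

Critical: St. Luke's 895/2575 = 34.8%, Providence 392/1525 = 25.7% → St. Luke's
Mild: St. Luke's 60/83 = 72.3%, Providence 34/53 = 64.2% → St. Luke's
Severe: St. Luke's 127/334 = 38.0%, Providence 187/615 = 30.4% → St. Luke's
Moderate: St. Luke's 201/343 = 58.6%, Providence 169/351 = 48.1% → St. Luke's
Overall: St. Luke's 1283/3335 = 38.5%, Providence 782/2544 = 30.7% → St. Luke's
St. Luke's wins overall and in every case group — no reversal.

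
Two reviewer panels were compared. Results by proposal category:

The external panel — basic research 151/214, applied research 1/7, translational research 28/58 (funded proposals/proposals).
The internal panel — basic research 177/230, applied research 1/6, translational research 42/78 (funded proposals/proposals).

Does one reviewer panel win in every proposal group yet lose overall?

No

Basic research: the external panel 151/214 = 70.6%, the internal panel 177/230 = 77.0% → the internal panel
Applied research: the external panel 1/7 = 14.3%, the internal panel 1/6 = 16.7% → the internal panel
Translational research: the external panel 28/58 = 48.3%, the internal panel 42/78 = 53.8% → the internal panel
Overall: the external panel 180/279 = 64.5%, the internal panel 220/314 = 70.1% → the internal panel
The internal panel wins overall and in every proposal group — no reversal.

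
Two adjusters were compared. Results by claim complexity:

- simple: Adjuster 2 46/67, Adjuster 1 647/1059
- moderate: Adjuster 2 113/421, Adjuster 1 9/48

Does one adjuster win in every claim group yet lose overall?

Simple: Adjuster 2 46/67 = 68.7%, Adjuster 1 647/1059 = 61.1% → Adjuster 2
Moderate: Adjuster 2 113/421 = 26.8%, Adjuster 1 9/48 = 18.8% → Adjuster 2
Overall: Adjuster 2 159/488 = 32.6%, Adjuster 1 656/1107 = 59.3% → Adjuster 1
Adjuster 2 wins each claim group but Adjuster 1 wins overall — the comparison reverses. Adjuster 2's claims skew toward moderate, which has a lower base rate.

Yes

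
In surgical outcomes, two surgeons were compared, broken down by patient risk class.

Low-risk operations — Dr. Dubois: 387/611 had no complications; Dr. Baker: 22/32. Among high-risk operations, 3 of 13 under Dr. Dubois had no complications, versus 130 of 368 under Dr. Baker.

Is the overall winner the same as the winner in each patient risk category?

No

Low-risk: Dr. Dubois 387/611 = 63.3%, Dr. Baker 22/32 = 68.8% → Dr. Baker
High-risk: Dr. Dubois 3/13 = 23.1%, Dr. Baker 130/368 = 35.3% → Dr. Baker
Overall: Dr. Dubois 390/624 = 62.5%, Dr. Baker 152/400 = 38.0% → Dr. Dubois
Dr. Baker wins each patient risk group but Dr. Dubois wins overall — the comparison reverses. Dr. Baker's operations skew toward high-risk, which has a lower base rate.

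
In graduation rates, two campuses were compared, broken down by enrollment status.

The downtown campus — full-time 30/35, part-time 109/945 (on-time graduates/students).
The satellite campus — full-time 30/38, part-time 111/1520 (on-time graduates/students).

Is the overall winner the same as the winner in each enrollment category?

Yes

Full-time: the downtown campus 30/35 = 85.7%, the satellite campus 30/38 = 78.9% → the downtown campus
Part-time: the downtown campus 109/945 = 11.5%, the satellite campus 111/1520 = 7.3% → the downtown campus
Overall: the downtown campus 139/980 = 14.2%, the satellite campus 141/1558 = 9.1% → the downtown campus
The downtown campus wins overall and in every enrollment group — no reversal.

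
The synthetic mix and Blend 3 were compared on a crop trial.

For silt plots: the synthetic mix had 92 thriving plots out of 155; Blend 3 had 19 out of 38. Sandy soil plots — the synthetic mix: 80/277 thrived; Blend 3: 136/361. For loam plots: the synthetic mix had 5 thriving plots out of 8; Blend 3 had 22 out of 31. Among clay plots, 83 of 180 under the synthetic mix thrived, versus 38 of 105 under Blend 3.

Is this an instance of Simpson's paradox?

Silt: the synthetic mix 92/155 = 59.4%, Blend 3 19/38 = 50.0% → the synthetic mix
Sandy soil: the synthetic mix 80/277 = 28.9%, Blend 3 136/361 = 37.7% → Blend 3
Loam: the synthetic mix 5/8 = 62.5%, Blend 3 22/31 = 71.0% → Blend 3
Clay: the synthetic mix 83/180 = 46.1%, Blend 3 38/105 = 36.2% → the synthetic mix
Overall: the synthetic mix 260/620 = 41.9%, Blend 3 215/535 = 40.2% → the synthetic mix
Neither sweeps: the synthetic mix wins 2 of 4 groups, Blend 3 wins 2. The synthetic mix wins overall but not every group — no Simpson reversal.

No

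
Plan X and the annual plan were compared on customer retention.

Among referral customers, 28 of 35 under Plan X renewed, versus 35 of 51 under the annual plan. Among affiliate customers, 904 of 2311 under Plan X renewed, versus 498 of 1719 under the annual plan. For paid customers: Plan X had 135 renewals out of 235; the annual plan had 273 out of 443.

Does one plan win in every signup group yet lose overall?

No

Referral: Plan X 28/35 = 80.0%, the annual plan 35/51 = 68.6% → Plan X
Affiliate: Plan X 904/2311 = 39.1%, the annual plan 498/1719 = 29.0% → Plan X
Paid: Plan X 135/235 = 57.4%, the annual plan 273/443 = 61.6% → the annual plan
Overall: Plan X 1067/2581 = 41.3%, the annual plan 806/2213 = 36.4% → Plan X
Neither sweeps: Plan X wins 2 of 3 groups, the annual plan wins 1. Plan X wins overall but not every group — no Simpson reversal.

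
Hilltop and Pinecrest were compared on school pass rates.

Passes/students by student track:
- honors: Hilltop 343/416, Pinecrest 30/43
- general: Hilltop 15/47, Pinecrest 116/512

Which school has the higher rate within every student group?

Honors: Hilltop 343/416 = 82.5%, Pinecrest 30/43 = 69.8% → Hilltop
General: Hilltop 15/47 = 31.9%, Pinecrest 116/512 = 22.7% → Hilltop
Hilltop has the higher rate in both groups.

Hilltop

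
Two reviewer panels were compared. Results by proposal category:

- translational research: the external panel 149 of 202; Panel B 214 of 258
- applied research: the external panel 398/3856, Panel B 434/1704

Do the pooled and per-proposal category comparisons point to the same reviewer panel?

Yes

Translational research: the external panel 149/202 = 73.8%, Panel B 214/258 = 82.9% → Panel B
Applied research: the external panel 398/3856 = 10.3%, Panel B 434/1704 = 25.5% → Panel B
Overall: the external panel 547/4058 = 13.5%, Panel B 648/1962 = 33.0% → Panel B
Panel B wins overall and in every proposal group — no reversal.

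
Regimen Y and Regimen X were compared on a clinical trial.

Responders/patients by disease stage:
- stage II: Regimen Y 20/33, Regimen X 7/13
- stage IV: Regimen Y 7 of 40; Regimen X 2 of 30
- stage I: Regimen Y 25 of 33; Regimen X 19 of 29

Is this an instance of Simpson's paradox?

Stage II: Regimen Y 20/33 = 60.6%, Regimen X 7/13 = 53.8% → Regimen Y
Stage IV: Regimen Y 7/40 = 17.5%, Regimen X 2/30 = 6.7% → Regimen Y
Stage I: Regimen Y 25/33 = 75.8%, Regimen X 19/29 = 65.5% → Regimen Y
Overall: Regimen Y 52/106 = 49.1%, Regimen X 28/72 = 38.9% → Regimen Y
Regimen Y wins overall and in every disease group — no reversal.

No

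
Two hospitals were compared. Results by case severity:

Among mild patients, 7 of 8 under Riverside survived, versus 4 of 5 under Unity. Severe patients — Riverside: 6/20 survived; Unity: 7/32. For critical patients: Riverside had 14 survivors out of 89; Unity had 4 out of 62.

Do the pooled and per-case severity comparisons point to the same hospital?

Mild: Riverside 7/8 = 87.5%, Unity 4/5 = 80.0% → Riverside
Severe: Riverside 6/20 = 30.0%, Unity 7/32 = 21.9% → Riverside
Critical: Riverside 14/89 = 15.7%, Unity 4/62 = 6.5% → Riverside
Overall: Riverside 27/117 = 23.1%, Unity 15/99 = 15.2% → Riverside
Riverside wins overall and in every case group — no reversal.

Yes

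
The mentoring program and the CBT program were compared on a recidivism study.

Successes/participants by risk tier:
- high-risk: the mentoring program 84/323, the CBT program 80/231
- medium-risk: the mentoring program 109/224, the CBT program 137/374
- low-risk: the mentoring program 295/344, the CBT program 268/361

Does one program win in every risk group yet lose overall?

No

High-risk: the mentoring program 84/323 = 26.0%, the CBT program 80/231 = 34.6% → the CBT program
Medium-risk: the mentoring program 109/224 = 48.7%, the CBT program 137/374 = 36.6% → the mentoring program
Low-risk: the mentoring program 295/344 = 85.8%, the CBT program 268/361 = 74.2% → the mentoring program
Overall: the mentoring program 488/891 = 54.8%, the CBT program 485/966 = 50.2% → the mentoring program
Neither sweeps: the mentoring program wins 2 of 3 groups, the CBT program wins 1. The mentoring program wins overall but not every group — no Simpson reversal.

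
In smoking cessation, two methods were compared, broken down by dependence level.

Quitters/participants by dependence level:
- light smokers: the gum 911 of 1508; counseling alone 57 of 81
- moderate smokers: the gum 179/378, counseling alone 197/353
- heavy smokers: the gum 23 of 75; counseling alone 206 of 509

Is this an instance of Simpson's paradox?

Yes

Light smokers: the gum 911/1508 = 60.4%, counseling alone 57/81 = 70.4% → counseling alone
Moderate smokers: the gum 179/378 = 47.4%, counseling alone 197/353 = 55.8% → counseling alone
Heavy smokers: the gum 23/75 = 30.7%, counseling alone 206/509 = 40.5% → counseling alone
Overall: the gum 1113/1961 = 56.8%, counseling alone 460/943 = 48.8% → the gum
Counseling alone wins each dependence group but the gum wins overall — the comparison reverses. Counseling alone's participants skew toward heavy smokers, which has a lower base rate.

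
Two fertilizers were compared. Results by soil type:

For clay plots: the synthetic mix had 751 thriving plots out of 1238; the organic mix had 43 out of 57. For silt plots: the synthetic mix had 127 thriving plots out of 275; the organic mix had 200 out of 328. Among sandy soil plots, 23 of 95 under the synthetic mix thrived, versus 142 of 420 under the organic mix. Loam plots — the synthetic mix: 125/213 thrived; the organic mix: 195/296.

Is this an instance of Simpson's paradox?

Clay: the synthetic mix 751/1238 = 60.7%, the organic mix 43/57 = 75.4% → the organic mix
Silt: the synthetic mix 127/275 = 46.2%, the organic mix 200/328 = 61.0% → the organic mix
Sandy soil: the synthetic mix 23/95 = 24.2%, the organic mix 142/420 = 33.8% → the organic mix
Loam: the synthetic mix 125/213 = 58.7%, the organic mix 195/296 = 65.9% → the organic mix
Overall: the synthetic mix 1026/1821 = 56.3%, the organic mix 580/1101 = 52.7% → the synthetic mix
The organic mix wins each soil group but the synthetic mix wins overall — the comparison reverses. The organic mix's plots skew toward sandy soil, which has a lower base rate.

Yes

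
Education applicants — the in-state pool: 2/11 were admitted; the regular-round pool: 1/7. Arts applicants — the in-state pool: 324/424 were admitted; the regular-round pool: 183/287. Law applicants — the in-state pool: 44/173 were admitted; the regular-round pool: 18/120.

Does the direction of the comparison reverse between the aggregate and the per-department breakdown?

No

Education: the in-state pool 2/11 = 18.2%, the regular-round pool 1/7 = 14.3% → the in-state pool
Arts: the in-state pool 324/424 = 76.4%, the regular-round pool 183/287 = 63.8% → the in-state pool
Law: the in-state pool 44/173 = 25.4%, the regular-round pool 18/120 = 15.0% → the in-state pool
Overall: the in-state pool 370/608 = 60.9%, the regular-round pool 202/414 = 48.8% → the in-state pool
The in-state pool wins overall and in every department group — no reversal.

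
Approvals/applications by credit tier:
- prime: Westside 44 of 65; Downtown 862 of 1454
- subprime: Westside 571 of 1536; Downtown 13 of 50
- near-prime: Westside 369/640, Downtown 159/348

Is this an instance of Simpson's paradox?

Prime: Westside 44/65 = 67.7%, Downtown 862/1454 = 59.3% → Westside
Subprime: Westside 571/1536 = 37.2%, Downtown 13/50 = 26.0% → Westside
Near-prime: Westside 369/640 = 57.7%, Downtown 159/348 = 45.7% → Westside
Overall: Westside 984/2241 = 43.9%, Downtown 1034/1852 = 55.8% → Downtown
Westside wins each credit group but Downtown wins overall — the comparison reverses. Westside's applications skew toward subprime, which has a lower base rate.

Yes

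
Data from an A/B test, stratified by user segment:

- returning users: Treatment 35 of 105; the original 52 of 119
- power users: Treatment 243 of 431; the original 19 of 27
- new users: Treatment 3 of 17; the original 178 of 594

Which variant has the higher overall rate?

Returning users: Treatment 35/105 = 33.3%, the original 52/119 = 43.7% → the original
Power users: Treatment 243/431 = 56.4%, the original 19/27 = 70.4% → the original
New users: Treatment 3/17 = 17.6%, the original 178/594 = 30.0% → the original
Overall: Treatment 281/553 = 50.8%, the original 249/740 = 33.6% → Treatment
(The original wins every user group but Treatment wins overall — the original's views skew toward the low-rate new users group.)

Treatment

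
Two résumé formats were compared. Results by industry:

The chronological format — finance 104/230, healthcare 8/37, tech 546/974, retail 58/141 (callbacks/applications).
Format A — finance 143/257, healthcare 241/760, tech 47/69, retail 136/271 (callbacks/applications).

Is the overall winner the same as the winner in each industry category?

Finance: the chronological format 104/230 = 45.2%, Format A 143/257 = 55.6% → Format A
Healthcare: the chronological format 8/37 = 21.6%, Format A 241/760 = 31.7% → Format A
Tech: the chronological format 546/974 = 56.1%, Format A 47/69 = 68.1% → Format A
Retail: the chronological format 58/141 = 41.1%, Format A 136/271 = 50.2% → Format A
Overall: the chronological format 716/1382 = 51.8%, Format A 567/1357 = 41.8% → the chronological format
Format A wins each industry group but the chronological format wins overall — the comparison reverses. Format A's applications skew toward healthcare, which has a lower base rate.

No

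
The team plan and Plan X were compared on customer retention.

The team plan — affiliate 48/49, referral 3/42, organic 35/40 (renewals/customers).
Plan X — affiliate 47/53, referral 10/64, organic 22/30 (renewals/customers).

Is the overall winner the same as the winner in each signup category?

Affiliate: the team plan 48/49 = 98.0%, Plan X 47/53 = 88.7% → the team plan
Referral: the team plan 3/42 = 7.1%, Plan X 10/64 = 15.6% → Plan X
Organic: the team plan 35/40 = 87.5%, Plan X 22/30 = 73.3% → the team plan
Overall: the team plan 86/131 = 65.6%, Plan X 79/147 = 53.7% → the team plan
Neither sweeps: the team plan wins 2 of 3 groups, Plan X wins 1. The team plan wins overall but not every group — no Simpson reversal.

No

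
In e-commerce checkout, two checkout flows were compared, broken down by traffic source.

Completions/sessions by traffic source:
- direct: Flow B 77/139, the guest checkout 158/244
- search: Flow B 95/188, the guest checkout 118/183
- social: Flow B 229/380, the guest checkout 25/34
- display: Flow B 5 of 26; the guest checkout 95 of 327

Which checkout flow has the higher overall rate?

Flow B

Direct: Flow B 77/139 = 55.4%, the guest checkout 158/244 = 64.8% → the guest checkout
Search: Flow B 95/188 = 50.5%, the guest checkout 118/183 = 64.5% → the guest checkout
Social: Flow B 229/380 = 60.3%, the guest checkout 25/34 = 73.5% → the guest checkout
Display: Flow B 5/26 = 19.2%, the guest checkout 95/327 = 29.1% → the guest checkout
Overall: Flow B 406/733 = 55.4%, the guest checkout 396/788 = 50.3% → Flow B
(The guest checkout wins every traffic group but Flow B wins overall — the guest checkout's sessions skew toward the low-rate display group.)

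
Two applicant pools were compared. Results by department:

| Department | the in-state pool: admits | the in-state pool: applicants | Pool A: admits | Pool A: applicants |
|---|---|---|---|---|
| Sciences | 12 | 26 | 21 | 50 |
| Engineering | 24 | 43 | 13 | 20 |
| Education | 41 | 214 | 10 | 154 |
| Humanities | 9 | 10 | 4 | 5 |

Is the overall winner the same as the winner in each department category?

No

Sciences: the in-state pool 12/26 = 46.2%, Pool A 21/50 = 42.0% → the in-state pool
Engineering: the in-state pool 24/43 = 55.8%, Pool A 13/20 = 65.0% → Pool A
Education: the in-state pool 41/214 = 19.2%, Pool A 10/154 = 6.5% → the in-state pool
Humanities: the in-state pool 9/10 = 90.0%, Pool A 4/5 = 80.0% → the in-state pool
Overall: the in-state pool 86/293 = 29.4%, Pool A 48/229 = 21.0% → the in-state pool
Neither sweeps: the in-state pool wins 3 of 4 groups, Pool A wins 1. The in-state pool wins overall but not every group — no Simpson reversal.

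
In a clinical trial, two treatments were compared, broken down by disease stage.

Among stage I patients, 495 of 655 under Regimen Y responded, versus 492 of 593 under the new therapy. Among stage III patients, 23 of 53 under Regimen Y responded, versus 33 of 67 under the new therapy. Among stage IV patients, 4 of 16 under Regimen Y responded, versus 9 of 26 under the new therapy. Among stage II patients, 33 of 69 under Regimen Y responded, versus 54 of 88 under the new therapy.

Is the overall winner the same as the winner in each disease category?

Stage I: Regimen Y 495/655 = 75.6%, the new therapy 492/593 = 83.0% → the new therapy
Stage III: Regimen Y 23/53 = 43.4%, the new therapy 33/67 = 49.3% → the new therapy
Stage IV: Regimen Y 4/16 = 25.0%, the new therapy 9/26 = 34.6% → the new therapy
Stage II: Regimen Y 33/69 = 47.8%, the new therapy 54/88 = 61.4% → the new therapy
Overall: Regimen Y 555/793 = 70.0%, the new therapy 588/774 = 76.0% → the new therapy
The new therapy wins overall and in every disease group — no reversal.

Yes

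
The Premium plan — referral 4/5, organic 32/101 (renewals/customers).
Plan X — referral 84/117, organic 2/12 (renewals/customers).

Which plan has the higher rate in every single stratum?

Referral: the Premium plan 4/5 = 80.0%, Plan X 84/117 = 71.8% → the Premium plan
Organic: the Premium plan 32/101 = 31.7%, Plan X 2/12 = 16.7% → the Premium plan
The Premium plan has the higher rate in both groups.

the Premium plan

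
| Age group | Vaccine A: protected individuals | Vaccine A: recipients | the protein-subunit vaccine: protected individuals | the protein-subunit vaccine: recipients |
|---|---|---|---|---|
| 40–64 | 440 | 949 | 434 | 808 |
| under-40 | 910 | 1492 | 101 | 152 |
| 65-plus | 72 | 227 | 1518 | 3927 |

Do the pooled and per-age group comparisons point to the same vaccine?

40–64: Vaccine A 440/949 = 46.4%, the protein-subunit vaccine 434/808 = 53.7% → the protein-subunit vaccine
Under-40: Vaccine A 910/1492 = 61.0%, the protein-subunit vaccine 101/152 = 66.4% → the protein-subunit vaccine
65-plus: Vaccine A 72/227 = 31.7%, the protein-subunit vaccine 1518/3927 = 38.7% → the protein-subunit vaccine
Overall: Vaccine A 1422/2668 = 53.3%, the protein-subunit vaccine 2053/4887 = 42.0% → Vaccine A
The protein-subunit vaccine wins each age group but Vaccine A wins overall — the comparison reverses. The protein-subunit vaccine's recipients skew toward 65-plus, which has a lower base rate.

No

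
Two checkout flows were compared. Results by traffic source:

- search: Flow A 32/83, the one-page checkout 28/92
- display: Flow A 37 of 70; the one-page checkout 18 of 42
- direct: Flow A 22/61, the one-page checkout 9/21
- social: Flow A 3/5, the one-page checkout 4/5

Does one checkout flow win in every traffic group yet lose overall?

No

Search: Flow A 32/83 = 38.6%, the one-page checkout 28/92 = 30.4% → Flow A
Display: Flow A 37/70 = 52.9%, the one-page checkout 18/42 = 42.9% → Flow A
Direct: Flow A 22/61 = 36.1%, the one-page checkout 9/21 = 42.9% → the one-page checkout
Social: Flow A 3/5 = 60.0%, the one-page checkout 4/5 = 80.0% → the one-page checkout
Overall: Flow A 94/219 = 42.9%, the one-page checkout 59/160 = 36.9% → Flow A
Neither sweeps: Flow A wins 2 of 4 groups, the one-page checkout wins 2. Flow A wins overall but not every group — no Simpson reversal.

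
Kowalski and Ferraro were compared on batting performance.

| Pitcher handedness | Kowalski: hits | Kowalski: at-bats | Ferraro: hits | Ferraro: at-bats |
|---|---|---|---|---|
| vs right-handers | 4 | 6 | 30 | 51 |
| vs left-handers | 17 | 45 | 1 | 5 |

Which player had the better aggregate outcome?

Ferraro

Vs right-handers: Kowalski 4/6 = 66.7%, Ferraro 30/51 = 58.8% → Kowalski
Vs left-handers: Kowalski 17/45 = 37.8%, Ferraro 1/5 = 20.0% → Kowalski
Overall: Kowalski 21/51 = 41.2%, Ferraro 31/56 = 55.4% → Ferraro
(Kowalski wins every pitcher group but Ferraro wins overall — Kowalski's at-bats skew toward the low-rate vs left-handers group.)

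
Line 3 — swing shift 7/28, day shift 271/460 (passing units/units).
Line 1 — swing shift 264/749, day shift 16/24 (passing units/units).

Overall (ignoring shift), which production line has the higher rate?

Line 3

Swing shift: Line 3 7/28 = 25.0%, Line 1 264/749 = 35.2% → Line 1
Day shift: Line 3 271/460 = 58.9%, Line 1 16/24 = 66.7% → Line 1
Overall: Line 3 278/488 = 57.0%, Line 1 280/773 = 36.2% → Line 3
(Line 1 wins every shift group but Line 3 wins overall — Line 1's units skew toward the low-rate swing shift group.)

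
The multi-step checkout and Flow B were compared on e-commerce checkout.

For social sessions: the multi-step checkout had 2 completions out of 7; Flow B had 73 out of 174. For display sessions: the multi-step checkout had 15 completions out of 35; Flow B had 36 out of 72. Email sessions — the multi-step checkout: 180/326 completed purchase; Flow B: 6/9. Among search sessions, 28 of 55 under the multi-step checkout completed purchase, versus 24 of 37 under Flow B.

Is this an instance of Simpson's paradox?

Yes

Social: the multi-step checkout 2/7 = 28.6%, Flow B 73/174 = 42.0% → Flow B
Display: the multi-step checkout 15/35 = 42.9%, Flow B 36/72 = 50.0% → Flow B
Email: the multi-step checkout 180/326 = 55.2%, Flow B 6/9 = 66.7% → Flow B
Search: the multi-step checkout 28/55 = 50.9%, Flow B 24/37 = 64.9% → Flow B
Overall: the multi-step checkout 225/423 = 53.2%, Flow B 139/292 = 47.6% → the multi-step checkout
Flow B wins each traffic group but the multi-step checkout wins overall — the comparison reverses. Flow B's sessions skew toward social, which has a lower base rate.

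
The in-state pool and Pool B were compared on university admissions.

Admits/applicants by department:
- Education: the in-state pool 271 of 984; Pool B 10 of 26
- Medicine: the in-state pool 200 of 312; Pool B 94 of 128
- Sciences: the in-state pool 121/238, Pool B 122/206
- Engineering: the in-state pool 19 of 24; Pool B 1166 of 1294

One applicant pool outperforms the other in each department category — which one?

Education: the in-state pool 271/984 = 27.5%, Pool B 10/26 = 38.5% → Pool B
Medicine: the in-state pool 200/312 = 64.1%, Pool B 94/128 = 73.4% → Pool B
Sciences: the in-state pool 121/238 = 50.8%, Pool B 122/206 = 59.2% → Pool B
Engineering: the in-state pool 19/24 = 79.2%, Pool B 1166/1294 = 90.1% → Pool B
Pool B has the higher rate in all 4 groups.

Pool B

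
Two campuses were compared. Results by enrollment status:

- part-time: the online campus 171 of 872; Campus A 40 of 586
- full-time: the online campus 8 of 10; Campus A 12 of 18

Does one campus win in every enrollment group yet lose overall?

No

Part-time: the online campus 171/872 = 19.6%, Campus A 40/586 = 6.8% → the online campus
Full-time: the online campus 8/10 = 80.0%, Campus A 12/18 = 66.7% → the online campus
Overall: the online campus 179/882 = 20.3%, Campus A 52/604 = 8.6% → the online campus
The online campus wins overall and in every enrollment group — no reversal.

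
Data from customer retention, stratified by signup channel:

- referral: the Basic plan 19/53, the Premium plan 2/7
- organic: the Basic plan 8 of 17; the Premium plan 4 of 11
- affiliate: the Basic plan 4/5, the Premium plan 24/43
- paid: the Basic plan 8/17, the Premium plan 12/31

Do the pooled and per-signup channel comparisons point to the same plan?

No

Referral: the Basic plan 19/53 = 35.8%, the Premium plan 2/7 = 28.6% → the Basic plan
Organic: the Basic plan 8/17 = 47.1%, the Premium plan 4/11 = 36.4% → the Basic plan
Affiliate: the Basic plan 4/5 = 80.0%, the Premium plan 24/43 = 55.8% → the Basic plan
Paid: the Basic plan 8/17 = 47.1%, the Premium plan 12/31 = 38.7% → the Basic plan
Overall: the Basic plan 39/92 = 42.4%, the Premium plan 42/92 = 45.7% → the Premium plan
The Basic plan wins each signup group but the Premium plan wins overall — the comparison reverses. The Basic plan's customers skew toward referral, which has a lower base rate.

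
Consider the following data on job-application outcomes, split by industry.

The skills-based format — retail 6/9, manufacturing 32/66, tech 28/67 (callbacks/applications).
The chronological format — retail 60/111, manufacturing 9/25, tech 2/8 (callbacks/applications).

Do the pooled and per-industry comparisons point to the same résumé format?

Retail: the skills-based format 6/9 = 66.7%, the chronological format 60/111 = 54.1% → the skills-based format
Manufacturing: the skills-based format 32/66 = 48.5%, the chronological format 9/25 = 36.0% → the skills-based format
Tech: the skills-based format 28/67 = 41.8%, the chronological format 2/8 = 25.0% → the skills-based format
Overall: the skills-based format 66/142 = 46.5%, the chronological format 71/144 = 49.3% → the chronological format
The skills-based format wins each industry group but the chronological format wins overall — the comparison reverses. The skills-based format's applications skew toward tech, which has a lower base rate.

No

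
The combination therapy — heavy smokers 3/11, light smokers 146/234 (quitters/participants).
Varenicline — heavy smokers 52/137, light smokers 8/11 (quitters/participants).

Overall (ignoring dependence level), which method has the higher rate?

Heavy smokers: the combination therapy 3/11 = 27.3%, varenicline 52/137 = 38.0% → varenicline
Light smokers: the combination therapy 146/234 = 62.4%, varenicline 8/11 = 72.7% → varenicline
Overall: the combination therapy 149/245 = 60.8%, varenicline 60/148 = 40.5% → the combination therapy
(Varenicline wins every dependence group but the combination therapy wins overall — varenicline's participants skew toward the low-rate heavy smokers group.)

the combination therapy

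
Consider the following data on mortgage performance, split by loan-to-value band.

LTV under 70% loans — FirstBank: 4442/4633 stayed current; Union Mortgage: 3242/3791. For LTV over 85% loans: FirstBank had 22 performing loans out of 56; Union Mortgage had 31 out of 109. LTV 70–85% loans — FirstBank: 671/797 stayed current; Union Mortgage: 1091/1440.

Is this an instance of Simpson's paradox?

No

LTV under 70%: FirstBank 4442/4633 = 95.9%, Union Mortgage 3242/3791 = 85.5% → FirstBank
LTV over 85%: FirstBank 22/56 = 39.3%, Union Mortgage 31/109 = 28.4% → FirstBank
LTV 70–85%: FirstBank 671/797 = 84.2%, Union Mortgage 1091/1440 = 75.8% → FirstBank
Overall: FirstBank 5135/5486 = 93.6%, Union Mortgage 4364/5340 = 81.7% → FirstBank
FirstBank wins overall and in every loan-to-value group — no reversal.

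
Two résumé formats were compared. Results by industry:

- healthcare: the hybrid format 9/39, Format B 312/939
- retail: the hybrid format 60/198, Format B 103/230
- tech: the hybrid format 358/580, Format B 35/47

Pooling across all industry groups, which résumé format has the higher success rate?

Healthcare: the hybrid format 9/39 = 23.1%, Format B 312/939 = 33.2% → Format B
Retail: the hybrid format 60/198 = 30.3%, Format B 103/230 = 44.8% → Format B
Tech: the hybrid format 358/580 = 61.7%, Format B 35/47 = 74.5% → Format B
Overall: the hybrid format 427/817 = 52.3%, Format B 450/1216 = 37.0% → the hybrid format
(Format B wins every industry group but the hybrid format wins overall — Format B's applications skew toward the low-rate healthcare group.)

the hybrid format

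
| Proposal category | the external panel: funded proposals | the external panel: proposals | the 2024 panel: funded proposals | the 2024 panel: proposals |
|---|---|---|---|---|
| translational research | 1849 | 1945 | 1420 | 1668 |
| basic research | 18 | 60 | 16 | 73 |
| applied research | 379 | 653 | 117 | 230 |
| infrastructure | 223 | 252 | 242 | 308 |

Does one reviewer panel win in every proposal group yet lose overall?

Translational research: the external panel 1849/1945 = 95.1%, the 2024 panel 1420/1668 = 85.1% → the external panel
Basic research: the external panel 18/60 = 30.0%, the 2024 panel 16/73 = 21.9% → the external panel
Applied research: the external panel 379/653 = 58.0%, the 2024 panel 117/230 = 50.9% → the external panel
Infrastructure: the external panel 223/252 = 88.5%, the 2024 panel 242/308 = 78.6% → the external panel
Overall: the external panel 2469/2910 = 84.8%, the 2024 panel 1795/2279 = 78.8% → the external panel
The external panel wins overall and in every proposal group — no reversal.

No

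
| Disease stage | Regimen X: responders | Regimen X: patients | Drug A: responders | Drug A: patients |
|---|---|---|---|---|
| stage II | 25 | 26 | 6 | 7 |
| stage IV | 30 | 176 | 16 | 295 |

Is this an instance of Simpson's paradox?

Stage II: Regimen X 25/26 = 96.2%, Drug A 6/7 = 85.7% → Regimen X
Stage IV: Regimen X 30/176 = 17.0%, Drug A 16/295 = 5.4% → Regimen X
Overall: Regimen X 55/202 = 27.2%, Drug A 22/302 = 7.3% → Regimen X
Regimen X wins overall and in every disease group — no reversal.

No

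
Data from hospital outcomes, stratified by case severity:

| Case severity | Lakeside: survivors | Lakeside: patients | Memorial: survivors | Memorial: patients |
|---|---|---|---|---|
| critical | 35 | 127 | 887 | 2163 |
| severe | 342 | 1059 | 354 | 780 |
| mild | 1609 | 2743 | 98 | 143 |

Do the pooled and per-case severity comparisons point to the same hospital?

Critical: Lakeside 35/127 = 27.6%, Memorial 887/2163 = 41.0% → Memorial
Severe: Lakeside 342/1059 = 32.3%, Memorial 354/780 = 45.4% → Memorial
Mild: Lakeside 1609/2743 = 58.7%, Memorial 98/143 = 68.5% → Memorial
Overall: Lakeside 1986/3929 = 50.5%, Memorial 1339/3086 = 43.4% → Lakeside
Memorial wins each case group but Lakeside wins overall — the comparison reverses. Memorial's patients skew toward critical, which has a lower base rate.

No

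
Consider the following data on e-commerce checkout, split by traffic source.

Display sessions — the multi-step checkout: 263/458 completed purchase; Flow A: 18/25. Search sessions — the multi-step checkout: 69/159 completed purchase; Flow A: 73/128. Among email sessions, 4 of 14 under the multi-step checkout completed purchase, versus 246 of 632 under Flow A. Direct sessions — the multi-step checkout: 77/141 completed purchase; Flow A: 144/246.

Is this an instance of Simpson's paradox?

Display: the multi-step checkout 263/458 = 57.4%, Flow A 18/25 = 72.0% → Flow A
Search: the multi-step checkout 69/159 = 43.4%, Flow A 73/128 = 57.0% → Flow A
Email: the multi-step checkout 4/14 = 28.6%, Flow A 246/632 = 38.9% → Flow A
Direct: the multi-step checkout 77/141 = 54.6%, Flow A 144/246 = 58.5% → Flow A
Overall: the multi-step checkout 413/772 = 53.5%, Flow A 481/1031 = 46.7% → the multi-step checkout
Flow A wins each traffic group but the multi-step checkout wins overall — the comparison reverses. Flow A's sessions skew toward email, which has a lower base rate.

Yes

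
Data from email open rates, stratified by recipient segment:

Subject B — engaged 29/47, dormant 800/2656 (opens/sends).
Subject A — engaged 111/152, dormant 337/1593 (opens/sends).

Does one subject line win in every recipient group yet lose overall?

Engaged: Subject B 29/47 = 61.7%, Subject A 111/152 = 73.0% → Subject A
Dormant: Subject B 800/2656 = 30.1%, Subject A 337/1593 = 21.2% → Subject B
Overall: Subject B 829/2703 = 30.7%, Subject A 448/1745 = 25.7% → Subject B
Neither sweeps: Subject B wins 1 of 2 groups, Subject A wins 1. Subject B wins overall but not every group — no Simpson reversal.

No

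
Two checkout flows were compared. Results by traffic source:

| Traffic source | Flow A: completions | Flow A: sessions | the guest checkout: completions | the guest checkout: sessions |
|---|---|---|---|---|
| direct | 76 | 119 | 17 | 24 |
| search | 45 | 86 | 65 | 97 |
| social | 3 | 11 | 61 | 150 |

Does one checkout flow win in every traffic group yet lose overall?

Direct: Flow A 76/119 = 63.9%, the guest checkout 17/24 = 70.8% → the guest checkout
Search: Flow A 45/86 = 52.3%, the guest checkout 65/97 = 67.0% → the guest checkout
Social: Flow A 3/11 = 27.3%, the guest checkout 61/150 = 40.7% → the guest checkout
Overall: Flow A 124/216 = 57.4%, the guest checkout 143/271 = 52.8% → Flow A
The guest checkout wins each traffic group but Flow A wins overall — the comparison reverses. The guest checkout's sessions skew toward social, which has a lower base rate.

Yes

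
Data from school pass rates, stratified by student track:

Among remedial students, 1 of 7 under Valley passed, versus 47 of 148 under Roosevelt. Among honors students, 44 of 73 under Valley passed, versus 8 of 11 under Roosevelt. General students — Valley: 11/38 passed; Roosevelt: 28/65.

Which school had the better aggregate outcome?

Remedial: Valley 1/7 = 14.3%, Roosevelt 47/148 = 31.8% → Roosevelt
Honors: Valley 44/73 = 60.3%, Roosevelt 8/11 = 72.7% → Roosevelt
General: Valley 11/38 = 28.9%, Roosevelt 28/65 = 43.1% → Roosevelt
Overall: Valley 56/118 = 47.5%, Roosevelt 83/224 = 37.1% → Valley
(Roosevelt wins every student group but Valley wins overall — Roosevelt's students skew toward the low-rate remedial group.)

Valley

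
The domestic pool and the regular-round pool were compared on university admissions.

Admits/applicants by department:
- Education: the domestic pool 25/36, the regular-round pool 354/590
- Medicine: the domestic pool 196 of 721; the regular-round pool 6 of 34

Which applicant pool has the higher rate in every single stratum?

Education: the domestic pool 25/36 = 69.4%, the regular-round pool 354/590 = 60.0% → the domestic pool
Medicine: the domestic pool 196/721 = 27.2%, the regular-round pool 6/34 = 17.6% → the domestic pool
The domestic pool has the higher rate in both groups.

the domestic pool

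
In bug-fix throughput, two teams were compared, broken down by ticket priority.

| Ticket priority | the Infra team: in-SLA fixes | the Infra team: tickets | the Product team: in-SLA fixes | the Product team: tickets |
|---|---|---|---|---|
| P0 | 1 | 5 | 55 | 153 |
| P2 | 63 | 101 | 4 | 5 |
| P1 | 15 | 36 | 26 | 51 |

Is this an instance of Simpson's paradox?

P0: the Infra team 1/5 = 20.0%, the Product team 55/153 = 35.9% → the Product team
P2: the Infra team 63/101 = 62.4%, the Product team 4/5 = 80.0% → the Product team
P1: the Infra team 15/36 = 41.7%, the Product team 26/51 = 51.0% → the Product team
Overall: the Infra team 79/142 = 55.6%, the Product team 85/209 = 40.7% → the Infra team
The Product team wins each ticket group but the Infra team wins overall — the comparison reverses. The Product team's tickets skew toward P0, which has a lower base rate.

Yes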